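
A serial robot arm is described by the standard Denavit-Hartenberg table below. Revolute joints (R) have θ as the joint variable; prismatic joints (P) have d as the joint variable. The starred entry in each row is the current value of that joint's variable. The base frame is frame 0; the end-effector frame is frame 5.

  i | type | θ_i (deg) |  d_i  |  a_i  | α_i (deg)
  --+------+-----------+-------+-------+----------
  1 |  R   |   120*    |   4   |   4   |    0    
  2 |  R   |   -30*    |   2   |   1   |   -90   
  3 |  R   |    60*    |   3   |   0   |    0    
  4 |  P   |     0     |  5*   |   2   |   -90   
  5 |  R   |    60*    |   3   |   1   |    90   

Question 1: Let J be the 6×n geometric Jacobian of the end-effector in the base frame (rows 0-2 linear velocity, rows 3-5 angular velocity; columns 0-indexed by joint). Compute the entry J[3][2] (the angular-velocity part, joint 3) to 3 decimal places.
axis z_2 = (-1.0000,0.0000,0.0000); lever o_n−o_2 = (-7.1340,-1.3481,-3.6651)
cross product → J_v[:, 2] = (-0.0000,-3.6651,1.3481)
J_ω[:, 2] = z_2
entry J[3][2] = -1.0000

-1.000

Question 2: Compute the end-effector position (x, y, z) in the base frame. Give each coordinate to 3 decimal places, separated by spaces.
-9.134 3.116 2.335

after link 1: o_1 = (-2.0000, 3.4641, 4.0000)
after link 2: o_2 = (-2.0000, 4.4641, 6.0000)
after link 3: o_3 = (-5.0000, 4.4641, 6.0000)
after link 4: o_4 = (-10.0000, 5.4641, 4.2679)
after link 5: o_5 = (-9.1340, 3.1160, 2.3349)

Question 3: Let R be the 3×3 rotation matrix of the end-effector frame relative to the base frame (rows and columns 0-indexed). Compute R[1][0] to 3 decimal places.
End-effector x-axis (col 0 of R) = (0.8660,0.2500,-0.4330)
R[1][0] = 0.2500

0.250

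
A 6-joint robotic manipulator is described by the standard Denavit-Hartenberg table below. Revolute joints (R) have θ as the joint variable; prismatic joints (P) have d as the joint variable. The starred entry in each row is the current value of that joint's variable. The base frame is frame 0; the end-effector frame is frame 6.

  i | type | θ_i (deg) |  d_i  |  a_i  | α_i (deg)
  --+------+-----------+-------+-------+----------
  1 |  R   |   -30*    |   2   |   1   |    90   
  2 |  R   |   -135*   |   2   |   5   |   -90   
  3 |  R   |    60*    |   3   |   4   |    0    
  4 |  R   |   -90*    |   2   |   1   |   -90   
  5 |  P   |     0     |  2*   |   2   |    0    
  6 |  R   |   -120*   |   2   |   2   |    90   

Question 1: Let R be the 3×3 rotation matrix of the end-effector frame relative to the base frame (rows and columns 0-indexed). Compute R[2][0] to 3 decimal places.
-0.306

End-effector x-axis (col 0 of R) = (0.9205,-0.2428,-0.3062)
R[2][0] = -0.3062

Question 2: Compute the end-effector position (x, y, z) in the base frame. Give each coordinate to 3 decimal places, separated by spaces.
0.381 4.316 -10.349

after link 1: o_1 = (0.8660, -0.5000, 2.0000)
after link 2: o_2 = (-3.1958, -0.4643, -1.5355)
after link 3: o_3 = (-0.8514, 2.1822, -5.0711)
after link 4: o_4 = (-0.4070, 1.3482, -7.0977)
after link 5: o_5 = (-1.7140, 2.9481, -9.0295)
after link 6: o_6 = (0.3806, 4.3161, -10.3490)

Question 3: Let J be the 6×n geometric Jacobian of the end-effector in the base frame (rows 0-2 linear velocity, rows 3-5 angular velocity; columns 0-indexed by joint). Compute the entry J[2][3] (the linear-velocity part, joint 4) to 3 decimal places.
1.742

axis z_3 = (0.6124,-0.3536,-0.7071); lever o_n−o_3 = (1.2321,2.1340,-5.2779)
cross product → J_v[:, 3] = (3.3750,2.3609,1.7424)
J_ω[:, 3] = z_3
entry J[2][3] = 1.7424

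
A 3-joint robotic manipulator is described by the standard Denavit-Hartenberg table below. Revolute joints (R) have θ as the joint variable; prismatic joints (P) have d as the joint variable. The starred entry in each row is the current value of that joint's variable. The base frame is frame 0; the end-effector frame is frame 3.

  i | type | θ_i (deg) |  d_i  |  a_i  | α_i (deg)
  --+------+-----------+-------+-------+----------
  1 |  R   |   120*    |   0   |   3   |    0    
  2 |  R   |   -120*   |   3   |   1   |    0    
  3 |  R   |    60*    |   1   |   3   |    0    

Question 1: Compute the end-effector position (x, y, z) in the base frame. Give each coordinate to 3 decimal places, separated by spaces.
after link 1: o_1 = (-1.5000, 2.5981, 0.0000)
after link 2: o_2 = (-0.5000, 2.5981, 3.0000)
after link 3: o_3 = (1.0000, 5.1962, 4.0000)

1.000 5.196 4.000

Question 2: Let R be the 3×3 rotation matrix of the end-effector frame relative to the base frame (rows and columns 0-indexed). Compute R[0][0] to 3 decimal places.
End-effector x-axis (col 0 of R) = (0.5000,0.8660,0.0000)
R[0][0] = 0.5000

0.500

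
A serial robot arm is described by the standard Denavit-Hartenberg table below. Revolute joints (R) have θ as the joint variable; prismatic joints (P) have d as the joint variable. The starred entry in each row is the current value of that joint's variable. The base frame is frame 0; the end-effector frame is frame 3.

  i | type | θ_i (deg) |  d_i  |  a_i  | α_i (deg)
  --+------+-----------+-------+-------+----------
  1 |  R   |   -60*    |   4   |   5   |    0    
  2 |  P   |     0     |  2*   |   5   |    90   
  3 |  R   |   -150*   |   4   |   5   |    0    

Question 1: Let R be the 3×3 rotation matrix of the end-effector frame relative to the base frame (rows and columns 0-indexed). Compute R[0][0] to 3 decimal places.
End-effector x-axis (col 0 of R) = (-0.4330,0.7500,-0.5000)
R[0][0] = -0.4330

-0.433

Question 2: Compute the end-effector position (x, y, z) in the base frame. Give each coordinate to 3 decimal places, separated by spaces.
-0.629 -6.910 3.500

after link 1: o_1 = (2.5000, -4.3301, 4.0000)
after link 2: o_2 = (5.0000, -8.6603, 6.0000)
after link 3: o_3 = (-0.6292, -6.9103, 3.5000)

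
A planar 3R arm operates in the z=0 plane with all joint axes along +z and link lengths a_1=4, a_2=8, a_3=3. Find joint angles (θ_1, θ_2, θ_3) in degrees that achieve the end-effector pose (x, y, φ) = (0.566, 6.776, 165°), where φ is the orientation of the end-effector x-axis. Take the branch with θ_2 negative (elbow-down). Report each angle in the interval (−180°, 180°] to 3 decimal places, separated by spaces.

wrist centre = target − a_3·(cos φ, sin φ) = (3.4638, 5.9995)
cos θ_2 = (47.9923−4²−8²)/(2·4·8) = -0.5001; θ_2 = -120.0080° (elbow-down)
β = atan2(5.9995,3.4638) = 60.0004°; ψ = atan2(-6.9276,-0.0010) = -90.0080°
θ_1 = β − ψ = 150.0084°
θ_3 = φ − θ_1 − θ_2 = 134.9996° (wrapped to (-180°,180°])

150.008 -120.008 135.000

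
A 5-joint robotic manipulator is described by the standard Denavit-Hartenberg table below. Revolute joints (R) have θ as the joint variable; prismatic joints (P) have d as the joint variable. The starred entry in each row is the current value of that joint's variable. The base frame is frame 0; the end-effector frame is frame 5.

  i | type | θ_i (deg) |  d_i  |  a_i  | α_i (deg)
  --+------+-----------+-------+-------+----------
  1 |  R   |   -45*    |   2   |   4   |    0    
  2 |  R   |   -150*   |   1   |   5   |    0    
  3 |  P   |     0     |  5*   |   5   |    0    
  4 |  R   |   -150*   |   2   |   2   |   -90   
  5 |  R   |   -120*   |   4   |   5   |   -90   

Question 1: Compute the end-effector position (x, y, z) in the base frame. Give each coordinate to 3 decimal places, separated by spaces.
-8.349 3.494 14.330

after link 1: o_1 = (2.8284, -2.8284, 2.0000)
after link 2: o_2 = (-2.0012, -1.5343, 3.0000)
after link 3: o_3 = (-6.8308, -0.2402, 8.0000)
after link 4: o_4 = (-4.8990, 0.2774, 10.0000)
after link 5: o_5 = (-8.3491, 3.4941, 14.3301)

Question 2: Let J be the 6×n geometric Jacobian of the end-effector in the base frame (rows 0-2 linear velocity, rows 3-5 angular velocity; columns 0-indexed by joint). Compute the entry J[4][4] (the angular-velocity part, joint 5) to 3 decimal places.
0.966

axis z_4 = (-0.2588,0.9659,0.0000); lever o_n−o_4 = (-3.4501,3.2167,4.3301)
cross product → J_v[:, 4] = (4.1826,1.1207,2.5000)
J_ω[:, 4] = z_4
entry J[4][4] = 0.9659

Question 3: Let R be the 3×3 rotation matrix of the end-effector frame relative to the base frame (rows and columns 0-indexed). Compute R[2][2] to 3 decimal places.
End-effector z-axis (col 2 of R) = (0.8365,0.2241,0.5000)
R[2][2] = 0.5000

0.500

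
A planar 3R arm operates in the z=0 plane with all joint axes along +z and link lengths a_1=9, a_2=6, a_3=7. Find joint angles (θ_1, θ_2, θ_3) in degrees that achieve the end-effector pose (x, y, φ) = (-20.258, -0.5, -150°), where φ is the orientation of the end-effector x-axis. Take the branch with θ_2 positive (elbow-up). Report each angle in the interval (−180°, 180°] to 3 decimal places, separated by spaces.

156.131 30.010 23.859

wrist centre = target − a_3·(cos φ, sin φ) = (-14.1958, 3.0000)
cos θ_2 = (210.5214−9²−6²)/(2·9·6) = 0.8659; θ_2 = 30.0099° (elbow-up)
β = atan2(3.0000,-14.1958) = 168.0673°; ψ = atan2(3.0009,14.1956) = 11.9364°
θ_1 = β − ψ = 156.1309°
θ_3 = φ − θ_1 − θ_2 = 23.8592° (wrapped to (-180°,180°])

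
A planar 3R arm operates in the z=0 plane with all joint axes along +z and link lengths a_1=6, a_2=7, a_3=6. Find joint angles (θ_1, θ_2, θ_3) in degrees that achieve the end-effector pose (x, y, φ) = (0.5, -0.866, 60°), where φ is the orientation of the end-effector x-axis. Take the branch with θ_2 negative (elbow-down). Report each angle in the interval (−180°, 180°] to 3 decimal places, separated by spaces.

wrist centre = target − a_3·(cos φ, sin φ) = (-2.5000, -6.0622)
cos θ_2 = (42.9997−6²−7²)/(2·6·7) = -0.5000; θ_2 = -120.0002° (elbow-down)
β = atan2(-6.0622,-2.5000) = -112.4110°; ψ = atan2(-6.0622,2.5000) = -67.5892°
θ_1 = β − ψ = -44.8217°
θ_3 = φ − θ_1 − θ_2 = -135.1780° (wrapped to (-180°,180°])

-44.822 -120.000 -135.178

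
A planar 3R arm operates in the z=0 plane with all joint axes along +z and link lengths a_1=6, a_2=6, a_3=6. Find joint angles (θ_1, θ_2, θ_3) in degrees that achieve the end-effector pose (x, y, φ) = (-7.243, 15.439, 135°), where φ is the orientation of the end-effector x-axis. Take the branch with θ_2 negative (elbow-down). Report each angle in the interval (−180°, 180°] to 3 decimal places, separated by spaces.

wrist centre = target − a_3·(cos φ, sin φ) = (-3.0004, 11.1964)
cos θ_2 = (134.3606−6²−6²)/(2·6·6) = 0.8661; θ_2 = -29.9892° (elbow-down)
β = atan2(11.1964,-3.0004) = 105.0015°; ψ = atan2(-2.9990,11.1967) = -14.9946°
θ_1 = β − ψ = 119.9960°
θ_3 = φ − θ_1 − θ_2 = 44.9931° (wrapped to (-180°,180°])

119.996 -29.989 44.993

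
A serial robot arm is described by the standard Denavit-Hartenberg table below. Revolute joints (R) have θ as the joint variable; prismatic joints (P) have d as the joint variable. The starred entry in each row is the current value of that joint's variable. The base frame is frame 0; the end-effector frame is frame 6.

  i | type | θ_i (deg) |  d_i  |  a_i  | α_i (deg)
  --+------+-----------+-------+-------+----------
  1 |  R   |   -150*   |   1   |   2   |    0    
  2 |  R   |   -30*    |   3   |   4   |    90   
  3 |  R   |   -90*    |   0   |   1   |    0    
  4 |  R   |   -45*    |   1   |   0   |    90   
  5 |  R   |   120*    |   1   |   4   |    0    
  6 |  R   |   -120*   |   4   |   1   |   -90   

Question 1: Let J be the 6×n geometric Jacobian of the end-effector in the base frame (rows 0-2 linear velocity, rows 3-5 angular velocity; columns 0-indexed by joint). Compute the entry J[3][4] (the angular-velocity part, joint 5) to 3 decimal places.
0.707

axis z_4 = (0.7071,0.0000,0.7071); lever o_n−o_4 = (2.8284,3.4641,4.2426)
cross product → J_v[:, 4] = (-2.4495,-1.0000,2.4495)
J_ω[:, 4] = z_4
entry J[3][4] = 0.7071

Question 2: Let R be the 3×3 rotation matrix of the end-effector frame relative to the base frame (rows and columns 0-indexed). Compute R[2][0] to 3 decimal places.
-0.707

End-effector x-axis (col 0 of R) = (0.7071,0.0000,-0.7071)
R[2][0] = -0.7071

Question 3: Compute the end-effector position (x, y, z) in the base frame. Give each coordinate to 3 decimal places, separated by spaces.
after link 1: o_1 = (-1.7321, -1.0000, 1.0000)
after link 2: o_2 = (-5.7321, -1.0000, 4.0000)
after link 3: o_3 = (-5.7321, -1.0000, 3.0000)
after link 4: o_4 = (-5.7321, 0.0000, 3.0000)
after link 5: o_5 = (-6.4392, 3.4641, 5.1213)
after link 6: o_6 = (-2.9036, 3.4641, 7.2426)

-2.904 3.464 7.243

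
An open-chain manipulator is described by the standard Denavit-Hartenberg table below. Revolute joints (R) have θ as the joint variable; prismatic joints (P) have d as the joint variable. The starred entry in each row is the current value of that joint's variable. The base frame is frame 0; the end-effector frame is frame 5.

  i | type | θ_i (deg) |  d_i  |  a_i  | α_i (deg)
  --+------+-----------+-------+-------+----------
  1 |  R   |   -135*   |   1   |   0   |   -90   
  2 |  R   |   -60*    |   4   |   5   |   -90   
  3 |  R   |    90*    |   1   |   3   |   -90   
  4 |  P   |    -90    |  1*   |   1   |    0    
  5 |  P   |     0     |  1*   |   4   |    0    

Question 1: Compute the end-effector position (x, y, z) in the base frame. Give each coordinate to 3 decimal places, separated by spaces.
after link 1: o_1 = (0.0000, 0.0000, 1.0000)
after link 2: o_2 = (1.0607, -4.5962, 5.3301)
after link 3: o_3 = (-1.6730, -3.0872, 4.8301)
after link 4: o_4 = (-1.9319, -3.3461, 3.4641)
after link 5: o_5 = (-4.0278, -5.4420, 0.5981)

-4.028 -5.442 0.598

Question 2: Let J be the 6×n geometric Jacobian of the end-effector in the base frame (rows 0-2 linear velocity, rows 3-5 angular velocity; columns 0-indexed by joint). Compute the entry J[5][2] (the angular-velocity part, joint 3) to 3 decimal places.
axis z_2 = (-0.6124,-0.6124,-0.5000); lever o_n−o_2 = (-5.0884,-0.8458,-4.7321)
cross product → J_v[:, 2] = (2.4749,-0.3536,-2.5981)
J_ω[:, 2] = z_2
entry J[5][2] = -0.5000

-0.500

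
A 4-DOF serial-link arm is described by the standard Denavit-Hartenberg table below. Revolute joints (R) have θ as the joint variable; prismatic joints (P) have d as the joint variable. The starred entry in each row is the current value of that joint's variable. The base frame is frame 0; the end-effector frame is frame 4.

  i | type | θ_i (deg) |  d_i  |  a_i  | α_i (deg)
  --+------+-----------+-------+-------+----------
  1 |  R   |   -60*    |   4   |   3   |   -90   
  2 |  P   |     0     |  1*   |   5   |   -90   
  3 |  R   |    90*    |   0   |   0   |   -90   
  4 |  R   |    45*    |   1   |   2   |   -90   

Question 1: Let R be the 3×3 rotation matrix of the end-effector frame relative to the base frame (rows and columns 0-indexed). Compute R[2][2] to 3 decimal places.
End-effector z-axis (col 2 of R) = (0.6124,0.3536,0.7071)
R[2][2] = 0.7071

0.707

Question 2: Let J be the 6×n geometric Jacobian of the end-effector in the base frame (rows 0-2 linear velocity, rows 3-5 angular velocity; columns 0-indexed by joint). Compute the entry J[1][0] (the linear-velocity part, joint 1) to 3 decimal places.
3.141

axis z_0 = ẑ; lever o_n−o_0 = (3.1413,-6.2693,5.4142)
cross product → J_v[:, 0] = (6.2693,3.1413,-0.0000)
J_ω[:, 0] = z_0
entry J[1][0] = 3.1413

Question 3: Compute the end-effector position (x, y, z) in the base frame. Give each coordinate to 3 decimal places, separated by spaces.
after link 1: o_1 = (1.5000, -2.5981, 4.0000)
after link 2: o_2 = (4.8660, -6.4282, 4.0000)
after link 3: o_3 = (4.8660, -6.4282, 4.0000)
after link 4: o_4 = (3.1413, -6.2693, 5.4142)

3.141 -6.269 5.414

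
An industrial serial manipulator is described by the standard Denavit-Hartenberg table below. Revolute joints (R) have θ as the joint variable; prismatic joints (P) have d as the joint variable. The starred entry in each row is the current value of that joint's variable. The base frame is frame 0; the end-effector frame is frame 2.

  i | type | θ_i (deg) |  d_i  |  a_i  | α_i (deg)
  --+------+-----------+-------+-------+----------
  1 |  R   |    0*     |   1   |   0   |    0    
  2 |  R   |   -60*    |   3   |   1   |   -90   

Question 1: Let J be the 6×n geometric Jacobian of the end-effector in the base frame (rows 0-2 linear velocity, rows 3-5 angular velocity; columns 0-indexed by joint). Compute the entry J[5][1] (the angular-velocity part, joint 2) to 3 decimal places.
axis z_1 = (0.0000,0.0000,1.0000); lever o_n−o_1 = (0.5000,-0.8660,3.0000)
cross product → J_v[:, 1] = (0.8660,0.5000,-0.0000)
J_ω[:, 1] = z_1
entry J[5][1] = 1.0000

1.000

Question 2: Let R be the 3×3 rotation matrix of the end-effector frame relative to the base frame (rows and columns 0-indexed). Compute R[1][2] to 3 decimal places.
End-effector z-axis (col 2 of R) = (0.8660,0.5000,0.0000)
R[1][2] = 0.5000

0.500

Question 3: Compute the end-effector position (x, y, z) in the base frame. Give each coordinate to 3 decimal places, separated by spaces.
after link 1: o_1 = (0.0000, 0.0000, 1.0000)
after link 2: o_2 = (0.5000, -0.8660, 4.0000)

0.500 -0.866 4.000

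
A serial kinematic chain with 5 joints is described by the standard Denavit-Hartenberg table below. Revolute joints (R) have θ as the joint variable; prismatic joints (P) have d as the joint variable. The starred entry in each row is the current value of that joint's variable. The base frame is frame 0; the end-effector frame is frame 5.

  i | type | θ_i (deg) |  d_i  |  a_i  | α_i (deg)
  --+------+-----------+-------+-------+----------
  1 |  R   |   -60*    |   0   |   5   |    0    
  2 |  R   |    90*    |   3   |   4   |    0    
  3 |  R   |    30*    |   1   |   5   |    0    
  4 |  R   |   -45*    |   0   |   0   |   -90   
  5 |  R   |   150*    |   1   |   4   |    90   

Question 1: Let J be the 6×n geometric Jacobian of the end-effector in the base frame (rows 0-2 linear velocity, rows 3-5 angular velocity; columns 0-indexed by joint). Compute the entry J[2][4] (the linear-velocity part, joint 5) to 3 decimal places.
3.464

axis z_4 = (-0.2588,0.9659,0.0000); lever o_n−o_4 = (-3.6049,0.0694,-2.0000)
cross product → J_v[:, 4] = (-1.9319,-0.5176,3.4641)
J_ω[:, 4] = z_4
entry J[2][4] = 3.4641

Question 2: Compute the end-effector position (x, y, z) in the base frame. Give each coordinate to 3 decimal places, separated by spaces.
after link 1: o_1 = (2.5000, -4.3301, 0.0000)
after link 2: o_2 = (5.9641, -2.3301, 3.0000)
after link 3: o_3 = (8.4641, 2.0000, 4.0000)
after link 4: o_4 = (8.4641, 2.0000, 4.0000)
after link 5: o_5 = (4.8592, 2.0694, 2.0000)

4.859 2.069 2.000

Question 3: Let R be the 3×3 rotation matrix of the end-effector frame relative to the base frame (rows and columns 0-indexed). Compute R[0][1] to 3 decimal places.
-0.259

End-effector y-axis (col 1 of R) = (-0.2588,0.9659,0.0000)
R[0][1] = -0.2588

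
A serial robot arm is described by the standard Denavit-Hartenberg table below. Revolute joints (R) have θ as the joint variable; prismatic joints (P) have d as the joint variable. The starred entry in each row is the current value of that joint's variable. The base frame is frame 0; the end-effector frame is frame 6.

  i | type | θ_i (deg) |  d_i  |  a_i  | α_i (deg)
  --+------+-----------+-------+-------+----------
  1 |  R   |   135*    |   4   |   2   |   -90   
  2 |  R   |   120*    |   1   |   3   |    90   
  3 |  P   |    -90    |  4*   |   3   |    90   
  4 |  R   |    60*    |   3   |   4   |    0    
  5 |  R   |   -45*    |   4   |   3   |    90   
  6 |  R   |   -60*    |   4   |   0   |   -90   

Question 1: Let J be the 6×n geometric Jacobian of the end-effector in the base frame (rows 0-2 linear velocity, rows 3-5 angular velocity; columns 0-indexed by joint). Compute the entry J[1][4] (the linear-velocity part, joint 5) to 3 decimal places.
axis z_4 = (-0.3536,0.3536,0.8660); lever o_n−o_4 = (3.2574,2.3048,5.0077)
cross product → J_v[:, 4] = (-0.2255,4.5915,-1.9665)
J_ω[:, 4] = z_4
entry J[1][4] = 4.5915

4.592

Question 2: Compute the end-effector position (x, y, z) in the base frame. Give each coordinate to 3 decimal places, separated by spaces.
0.101 11.118 5.276

after link 1: o_1 = (-1.4142, 1.4142, 4.0000)
after link 2: o_2 = (-1.0607, -0.3536, 1.4019)
after link 3: o_3 = (-1.3888, 4.2173, -0.5981)
after link 4: o_4 = (-3.1566, 8.8135, 0.2679)
after link 5: o_5 = (-2.9973, 12.7522, 3.3438)
after link 6: o_6 = (0.1008, 11.1182, 5.2757)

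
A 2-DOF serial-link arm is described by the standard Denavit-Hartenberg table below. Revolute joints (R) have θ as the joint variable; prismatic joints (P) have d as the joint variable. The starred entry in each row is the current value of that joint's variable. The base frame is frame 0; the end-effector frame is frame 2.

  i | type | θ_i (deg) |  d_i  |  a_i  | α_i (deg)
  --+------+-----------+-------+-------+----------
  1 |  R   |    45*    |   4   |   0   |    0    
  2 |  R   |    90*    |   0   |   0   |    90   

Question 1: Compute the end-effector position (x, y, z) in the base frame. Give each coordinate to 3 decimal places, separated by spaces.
after link 1: o_1 = (0.0000, 0.0000, 4.0000)
after link 2: o_2 = (0.0000, 0.0000, 4.0000)

0.000 0.000 4.000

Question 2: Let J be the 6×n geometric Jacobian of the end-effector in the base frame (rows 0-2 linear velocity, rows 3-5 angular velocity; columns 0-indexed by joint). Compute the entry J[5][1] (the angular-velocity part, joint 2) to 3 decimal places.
axis z_1 = (0.0000,0.0000,1.0000); lever o_n−o_1 = (0.0000,0.0000,0.0000)
cross product → J_v[:, 1] = (0.0000,0.0000,0.0000)
J_ω[:, 1] = z_1
entry J[5][1] = 1.0000

1.000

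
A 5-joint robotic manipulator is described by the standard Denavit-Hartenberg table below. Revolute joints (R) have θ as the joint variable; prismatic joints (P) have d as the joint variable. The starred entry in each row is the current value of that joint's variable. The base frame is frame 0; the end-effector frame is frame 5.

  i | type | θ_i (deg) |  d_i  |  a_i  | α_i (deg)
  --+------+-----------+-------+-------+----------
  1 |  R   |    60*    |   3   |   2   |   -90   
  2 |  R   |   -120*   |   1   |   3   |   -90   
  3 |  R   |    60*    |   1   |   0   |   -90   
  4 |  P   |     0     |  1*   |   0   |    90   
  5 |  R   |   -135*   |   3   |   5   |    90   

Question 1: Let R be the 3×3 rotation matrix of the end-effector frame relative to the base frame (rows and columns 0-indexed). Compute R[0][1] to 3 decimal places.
0.433

End-effector y-axis (col 1 of R) = (0.4330,0.7500,0.5000)
R[0][1] = 0.4330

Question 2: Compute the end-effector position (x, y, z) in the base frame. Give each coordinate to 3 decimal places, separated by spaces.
after link 1: o_1 = (1.0000, 1.7321, 3.0000)
after link 2: o_2 = (-0.6160, 0.9330, 5.5981)
after link 3: o_3 = (-0.1830, 1.6830, 6.0981)
after link 4: o_4 = (0.4665, 1.8080, 5.3481)
after link 5: o_5 = (-2.7406, 5.9125, 7.9688)

-2.741 5.912 7.969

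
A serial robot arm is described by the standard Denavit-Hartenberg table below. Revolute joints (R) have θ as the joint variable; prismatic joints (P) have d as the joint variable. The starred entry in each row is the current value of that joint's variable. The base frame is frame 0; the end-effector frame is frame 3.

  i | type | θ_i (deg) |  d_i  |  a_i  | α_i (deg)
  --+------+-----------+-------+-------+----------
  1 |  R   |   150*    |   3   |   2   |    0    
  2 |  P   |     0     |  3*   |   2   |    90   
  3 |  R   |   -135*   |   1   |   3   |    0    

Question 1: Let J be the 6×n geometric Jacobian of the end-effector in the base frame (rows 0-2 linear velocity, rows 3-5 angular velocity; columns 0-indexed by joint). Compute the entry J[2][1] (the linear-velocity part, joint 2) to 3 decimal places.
prismatic axis z_1 = (0.0000,0.0000,1.0000)
J_v[:, 1] = z_1; J_ω[:, 1] = (0,0,0)
entry J[2][1] = 1.0000

1.000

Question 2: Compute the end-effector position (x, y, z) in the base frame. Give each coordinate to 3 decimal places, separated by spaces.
after link 1: o_1 = (-1.7321, 1.0000, 3.0000)
after link 2: o_2 = (-3.4641, 2.0000, 6.0000)
after link 3: o_3 = (-1.1270, 1.8054, 3.8787)

-1.127 1.805 3.879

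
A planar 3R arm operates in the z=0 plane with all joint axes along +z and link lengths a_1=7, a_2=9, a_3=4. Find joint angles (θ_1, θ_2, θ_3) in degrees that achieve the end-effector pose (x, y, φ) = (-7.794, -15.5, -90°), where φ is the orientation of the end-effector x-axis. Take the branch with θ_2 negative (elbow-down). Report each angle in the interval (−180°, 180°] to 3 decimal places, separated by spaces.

wrist centre = target − a_3·(cos φ, sin φ) = (-7.7940, -11.5000)
cos θ_2 = (192.9964−7²−9²)/(2·7·9) = 0.5000; θ_2 = -60.0019° (elbow-down)
β = atan2(-11.5000,-7.7940) = -124.1270°; ψ = atan2(-7.7944,11.4997) = -34.1289°
θ_1 = β − ψ = -89.9981°
θ_3 = φ − θ_1 − θ_2 = 60.0000° (wrapped to (-180°,180°])

-89.998 -60.002 60.000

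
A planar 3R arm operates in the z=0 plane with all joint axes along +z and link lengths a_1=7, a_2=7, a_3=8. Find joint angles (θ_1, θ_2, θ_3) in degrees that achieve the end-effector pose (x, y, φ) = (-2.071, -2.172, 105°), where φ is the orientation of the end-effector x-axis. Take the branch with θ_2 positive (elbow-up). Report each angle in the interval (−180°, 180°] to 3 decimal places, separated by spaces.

-135.003 90.001 150.002

wrist centre = target − a_3·(cos φ, sin φ) = (-0.0004, -9.8994)
cos θ_2 = (97.9983−7²−7²)/(2·7·7) = -0.0000; θ_2 = 90.0010° (elbow-up)
β = atan2(-9.8994,-0.0004) = -90.0026°; ψ = atan2(7.0000,6.9999) = 45.0005°
θ_1 = β − ψ = -135.0031°
θ_3 = φ − θ_1 − θ_2 = 150.0021° (wrapped to (-180°,180°])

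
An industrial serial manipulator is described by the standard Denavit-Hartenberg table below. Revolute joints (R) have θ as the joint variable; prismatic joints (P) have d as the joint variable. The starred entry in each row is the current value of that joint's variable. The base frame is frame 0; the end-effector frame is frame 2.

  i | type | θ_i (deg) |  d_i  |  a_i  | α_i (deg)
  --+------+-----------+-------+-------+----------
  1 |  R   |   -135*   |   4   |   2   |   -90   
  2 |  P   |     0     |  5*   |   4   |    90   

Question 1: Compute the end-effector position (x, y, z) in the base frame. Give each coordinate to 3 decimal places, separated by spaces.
-0.707 -7.778 4.000

after link 1: o_1 = (-1.4142, -1.4142, 4.0000)
after link 2: o_2 = (-0.7071, -7.7782, 4.0000)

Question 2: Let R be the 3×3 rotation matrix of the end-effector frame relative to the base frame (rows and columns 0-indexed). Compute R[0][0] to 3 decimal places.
End-effector x-axis (col 0 of R) = (-0.7071,-0.7071,0.0000)
R[0][0] = -0.7071

-0.707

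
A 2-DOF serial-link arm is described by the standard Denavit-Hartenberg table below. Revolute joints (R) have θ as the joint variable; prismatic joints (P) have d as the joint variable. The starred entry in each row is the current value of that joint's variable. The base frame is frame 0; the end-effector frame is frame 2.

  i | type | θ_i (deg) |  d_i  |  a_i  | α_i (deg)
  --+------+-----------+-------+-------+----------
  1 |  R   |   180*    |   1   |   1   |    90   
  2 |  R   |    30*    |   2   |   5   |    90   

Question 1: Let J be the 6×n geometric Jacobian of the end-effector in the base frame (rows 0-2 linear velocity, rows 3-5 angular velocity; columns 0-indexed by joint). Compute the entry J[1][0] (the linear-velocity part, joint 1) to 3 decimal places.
-5.330

axis z_0 = ẑ; lever o_n−o_0 = (-5.3301,2.0000,3.5000)
cross product → J_v[:, 0] = (-2.0000,-5.3301,0.0000)
J_ω[:, 0] = z_0
entry J[1][0] = -5.3301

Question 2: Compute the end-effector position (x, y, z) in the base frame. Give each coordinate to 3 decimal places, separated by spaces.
-5.330 2.000 3.500

after link 1: o_1 = (-1.0000, 0.0000, 1.0000)
after link 2: o_2 = (-5.3301, 2.0000, 3.5000)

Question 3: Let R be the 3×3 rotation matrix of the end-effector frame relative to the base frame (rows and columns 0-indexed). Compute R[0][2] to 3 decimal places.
-0.500

End-effector z-axis (col 2 of R) = (-0.5000,0.0000,-0.8660)
R[0][2] = -0.5000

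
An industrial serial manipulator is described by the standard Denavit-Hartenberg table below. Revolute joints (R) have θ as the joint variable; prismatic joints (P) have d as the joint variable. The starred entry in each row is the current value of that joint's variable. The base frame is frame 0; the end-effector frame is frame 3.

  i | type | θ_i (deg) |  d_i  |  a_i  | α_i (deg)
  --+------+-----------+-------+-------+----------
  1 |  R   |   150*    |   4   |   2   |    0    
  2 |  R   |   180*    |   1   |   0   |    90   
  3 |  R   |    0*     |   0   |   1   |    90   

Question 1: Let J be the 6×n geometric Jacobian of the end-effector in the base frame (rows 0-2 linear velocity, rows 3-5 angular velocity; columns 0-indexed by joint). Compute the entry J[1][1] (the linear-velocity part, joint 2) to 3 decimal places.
axis z_1 = (0.0000,0.0000,1.0000); lever o_n−o_1 = (0.8660,-0.5000,1.0000)
cross product → J_v[:, 1] = (0.5000,0.8660,-0.0000)
J_ω[:, 1] = z_1
entry J[1][1] = 0.8660

0.866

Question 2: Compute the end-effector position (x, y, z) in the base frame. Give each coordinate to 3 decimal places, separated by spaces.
-0.866 0.500 5.000

after link 1: o_1 = (-1.7321, 1.0000, 4.0000)
after link 2: o_2 = (-1.7321, 1.0000, 5.0000)
after link 3: o_3 = (-0.8660, 0.5000, 5.0000)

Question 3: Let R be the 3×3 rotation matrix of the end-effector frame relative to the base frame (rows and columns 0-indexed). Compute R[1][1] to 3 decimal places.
End-effector y-axis (col 1 of R) = (-0.5000,-0.8660,0.0000)
R[1][1] = -0.8660

-0.866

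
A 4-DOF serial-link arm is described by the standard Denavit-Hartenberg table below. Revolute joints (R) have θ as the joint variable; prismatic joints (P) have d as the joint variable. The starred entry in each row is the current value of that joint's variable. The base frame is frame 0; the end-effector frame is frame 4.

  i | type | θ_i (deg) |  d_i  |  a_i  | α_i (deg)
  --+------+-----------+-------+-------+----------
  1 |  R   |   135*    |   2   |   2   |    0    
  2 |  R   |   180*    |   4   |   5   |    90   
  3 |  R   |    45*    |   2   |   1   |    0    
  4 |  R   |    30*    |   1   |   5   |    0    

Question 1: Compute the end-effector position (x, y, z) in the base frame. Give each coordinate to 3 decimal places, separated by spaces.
1.415 -5.658 11.537

after link 1: o_1 = (-1.4142, 1.4142, 2.0000)
after link 2: o_2 = (2.1213, -2.1213, 6.0000)
after link 3: o_3 = (1.2071, -4.0355, 6.7071)
after link 4: o_4 = (1.4151, -5.6577, 11.5367)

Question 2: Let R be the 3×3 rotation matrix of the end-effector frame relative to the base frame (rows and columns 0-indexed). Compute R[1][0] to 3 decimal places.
-0.183

End-effector x-axis (col 0 of R) = (0.1830,-0.1830,0.9659)
R[1][0] = -0.1830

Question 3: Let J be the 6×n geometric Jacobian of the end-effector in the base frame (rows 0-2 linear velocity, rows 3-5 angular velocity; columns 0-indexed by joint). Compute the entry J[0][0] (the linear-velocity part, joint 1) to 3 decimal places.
axis z_0 = ẑ; lever o_n−o_0 = (1.4151,-5.6577,11.5367)
cross product → J_v[:, 0] = (5.6577,1.4151,-0.0000)
J_ω[:, 0] = z_0
entry J[0][0] = 5.6577

5.658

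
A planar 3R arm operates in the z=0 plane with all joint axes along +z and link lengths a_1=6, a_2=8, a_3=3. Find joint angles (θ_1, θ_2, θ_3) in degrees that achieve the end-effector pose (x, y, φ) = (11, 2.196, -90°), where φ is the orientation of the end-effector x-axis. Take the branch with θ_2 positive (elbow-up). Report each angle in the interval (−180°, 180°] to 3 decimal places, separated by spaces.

wrist centre = target − a_3·(cos φ, sin φ) = (11.0000, 5.1960)
cos θ_2 = (147.9984−6²−8²)/(2·6·8) = 0.5000; θ_2 = 60.0011° (elbow-up)
β = atan2(5.1960,11.0000) = 25.2843°; ψ = atan2(6.9283,9.9999) = 34.7157°
θ_1 = β − ψ = -9.4313°
θ_3 = φ − θ_1 − θ_2 = -140.5698° (wrapped to (-180°,180°])

-9.431 60.001 -140.570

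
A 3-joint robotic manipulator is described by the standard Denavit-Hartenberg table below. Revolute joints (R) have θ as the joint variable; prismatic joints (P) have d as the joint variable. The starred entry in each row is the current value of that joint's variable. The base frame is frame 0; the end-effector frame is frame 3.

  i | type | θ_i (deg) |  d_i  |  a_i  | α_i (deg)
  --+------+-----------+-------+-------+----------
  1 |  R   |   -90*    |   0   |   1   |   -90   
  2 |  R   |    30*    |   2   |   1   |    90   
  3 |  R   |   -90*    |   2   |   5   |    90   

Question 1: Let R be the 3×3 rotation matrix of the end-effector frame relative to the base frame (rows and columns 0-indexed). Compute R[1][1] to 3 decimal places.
-0.500

End-effector y-axis (col 1 of R) = (0.0000,-0.5000,0.8660)
R[1][1] = -0.5000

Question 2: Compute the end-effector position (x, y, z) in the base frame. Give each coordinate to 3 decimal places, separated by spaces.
after link 1: o_1 = (0.0000, -1.0000, 0.0000)
after link 2: o_2 = (2.0000, -1.8660, -0.5000)
after link 3: o_3 = (-3.0000, -2.8660, 1.2321)

-3.000 -2.866 1.232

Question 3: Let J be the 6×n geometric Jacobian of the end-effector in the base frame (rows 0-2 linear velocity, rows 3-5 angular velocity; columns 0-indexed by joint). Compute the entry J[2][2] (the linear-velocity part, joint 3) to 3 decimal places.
axis z_2 = (0.0000,-0.5000,0.8660); lever o_n−o_2 = (-5.0000,-1.0000,1.7321)
cross product → J_v[:, 2] = (0.0000,-4.3301,-2.5000)
J_ω[:, 2] = z_2
entry J[2][2] = -2.5000

-2.500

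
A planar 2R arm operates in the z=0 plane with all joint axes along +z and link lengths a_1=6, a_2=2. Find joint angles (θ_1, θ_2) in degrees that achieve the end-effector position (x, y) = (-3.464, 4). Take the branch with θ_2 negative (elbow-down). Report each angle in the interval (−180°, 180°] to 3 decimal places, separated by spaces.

cos θ_2 = (27.9993−6²−2²)/(2·6·2) = -0.5000; θ_2 = -120.0019° (elbow-down)
β = atan2(4.0000,-3.4640) = 130.8926°; ψ = atan2(-1.7320,4.9999) = -19.1065°
θ_1 = β − ψ = 149.9990°

149.999 -120.002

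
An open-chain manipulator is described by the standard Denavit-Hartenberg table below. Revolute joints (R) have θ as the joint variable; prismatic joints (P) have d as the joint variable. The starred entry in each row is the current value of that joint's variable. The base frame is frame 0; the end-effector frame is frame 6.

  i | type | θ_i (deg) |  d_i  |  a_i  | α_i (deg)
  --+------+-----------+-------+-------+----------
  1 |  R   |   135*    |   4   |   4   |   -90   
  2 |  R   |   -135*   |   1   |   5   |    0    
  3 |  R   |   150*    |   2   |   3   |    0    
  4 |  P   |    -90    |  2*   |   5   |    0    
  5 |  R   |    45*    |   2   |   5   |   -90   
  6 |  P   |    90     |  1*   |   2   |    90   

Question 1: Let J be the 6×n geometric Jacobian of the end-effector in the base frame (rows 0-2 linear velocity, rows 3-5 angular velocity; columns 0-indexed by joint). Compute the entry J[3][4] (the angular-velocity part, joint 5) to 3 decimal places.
axis z_4 = (-0.7071,-0.7071,0.0000); lever o_n−o_4 = (-3.4154,3.4154,1.6340)
cross product → J_v[:, 4] = (-1.1554,1.1554,-4.8301)
J_ω[:, 4] = z_4
entry J[3][4] = -0.7071

-0.707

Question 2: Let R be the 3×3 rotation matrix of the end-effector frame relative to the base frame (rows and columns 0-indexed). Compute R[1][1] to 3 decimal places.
End-effector y-axis (col 1 of R) = (-0.3536,0.3536,-0.8660)
R[1][1] = 0.3536

0.354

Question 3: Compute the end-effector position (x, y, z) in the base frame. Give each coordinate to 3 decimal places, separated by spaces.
-10.243 3.172 13.223

after link 1: o_1 = (-2.8284, 2.8284, 4.0000)
after link 2: o_2 = (-1.0355, -0.3787, 7.5355)
after link 3: o_3 = (-4.4988, 0.2561, 6.7591)
after link 4: o_4 = (-6.8281, -0.2430, 11.5887)
after link 5: o_5 = (-11.3041, 1.4046, 14.0887)
after link 6: o_6 = (-10.2435, 3.1724, 13.2227)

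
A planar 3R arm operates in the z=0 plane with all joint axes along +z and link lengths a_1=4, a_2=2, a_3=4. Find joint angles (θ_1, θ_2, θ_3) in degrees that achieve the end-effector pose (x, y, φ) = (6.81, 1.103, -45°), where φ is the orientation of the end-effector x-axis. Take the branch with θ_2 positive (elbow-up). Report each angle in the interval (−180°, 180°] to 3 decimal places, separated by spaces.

29.991 45.024 -120.014

wrist centre = target − a_3·(cos φ, sin φ) = (3.9816, 3.9314)
cos θ_2 = (31.3090−4²−2²)/(2·4·2) = 0.7068; θ_2 = 45.0236° (elbow-up)
β = atan2(3.9314,3.9816) = 44.6369°; ψ = atan2(1.4148,5.4136) = 14.6461°
θ_1 = β − ψ = 29.9908°
θ_3 = φ − θ_1 − θ_2 = -120.0144° (wrapped to (-180°,180°])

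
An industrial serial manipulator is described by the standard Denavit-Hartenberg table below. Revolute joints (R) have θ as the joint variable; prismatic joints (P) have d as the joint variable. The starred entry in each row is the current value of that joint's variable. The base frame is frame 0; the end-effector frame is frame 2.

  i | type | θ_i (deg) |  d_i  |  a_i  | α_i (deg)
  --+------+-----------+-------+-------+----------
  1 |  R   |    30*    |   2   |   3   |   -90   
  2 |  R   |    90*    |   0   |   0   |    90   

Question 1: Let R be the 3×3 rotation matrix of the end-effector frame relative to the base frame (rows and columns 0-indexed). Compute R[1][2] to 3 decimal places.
End-effector z-axis (col 2 of R) = (0.8660,0.5000,0.0000)
R[1][2] = 0.5000

0.500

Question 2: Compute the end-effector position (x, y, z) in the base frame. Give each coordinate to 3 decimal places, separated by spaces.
after link 1: o_1 = (2.5981, 1.5000, 2.0000)
after link 2: o_2 = (2.5981, 1.5000, 2.0000)

2.598 1.500 2.000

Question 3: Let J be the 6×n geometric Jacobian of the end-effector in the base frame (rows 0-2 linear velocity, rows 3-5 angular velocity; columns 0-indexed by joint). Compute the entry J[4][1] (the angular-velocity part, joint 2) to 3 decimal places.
axis z_1 = (-0.5000,0.8660,0.0000); lever o_n−o_1 = (0.0000,0.0000,0.0000)
cross product → J_v[:, 1] = (0.0000,0.0000,-0.0000)
J_ω[:, 1] = z_1
entry J[4][1] = 0.8660

0.866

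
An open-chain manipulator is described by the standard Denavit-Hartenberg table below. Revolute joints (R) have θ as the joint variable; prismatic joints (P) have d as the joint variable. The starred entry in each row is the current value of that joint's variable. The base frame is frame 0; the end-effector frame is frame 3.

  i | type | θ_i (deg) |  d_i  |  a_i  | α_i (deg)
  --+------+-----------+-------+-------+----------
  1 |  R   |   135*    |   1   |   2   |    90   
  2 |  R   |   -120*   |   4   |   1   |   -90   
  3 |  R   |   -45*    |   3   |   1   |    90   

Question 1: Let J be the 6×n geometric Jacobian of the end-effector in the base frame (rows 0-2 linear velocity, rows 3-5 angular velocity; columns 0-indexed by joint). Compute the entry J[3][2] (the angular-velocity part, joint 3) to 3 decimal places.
-0.612

axis z_2 = (-0.6124,0.6124,-0.5000); lever o_n−o_2 = (-1.0871,2.0871,-2.1124)
cross product → J_v[:, 2] = (-0.2500,-0.7500,-0.6124)
J_ω[:, 2] = z_2
entry J[3][2] = -0.6124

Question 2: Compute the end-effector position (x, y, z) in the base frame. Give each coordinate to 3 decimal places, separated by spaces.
after link 1: o_1 = (-1.4142, 1.4142, 1.0000)
after link 2: o_2 = (1.7678, 3.8891, 0.1340)
after link 3: o_3 = (0.6806, 5.9762, -1.9784)

0.681 5.976 -1.978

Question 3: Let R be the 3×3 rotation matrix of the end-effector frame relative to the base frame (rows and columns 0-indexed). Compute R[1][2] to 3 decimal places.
End-effector z-axis (col 2 of R) = (0.2500,0.7500,0.6124)
R[1][2] = 0.7500

0.750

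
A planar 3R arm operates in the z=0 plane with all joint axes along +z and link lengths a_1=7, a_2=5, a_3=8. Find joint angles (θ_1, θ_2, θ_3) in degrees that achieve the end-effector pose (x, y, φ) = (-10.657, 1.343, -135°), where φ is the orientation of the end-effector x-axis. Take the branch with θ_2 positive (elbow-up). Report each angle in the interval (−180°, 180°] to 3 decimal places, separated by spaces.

90.001 90.000 44.998

wrist centre = target − a_3·(cos φ, sin φ) = (-5.0001, 6.9999)
cos θ_2 = (73.9994−7²−5²)/(2·7·5) = -0.0000; θ_2 = 90.0005° (elbow-up)
β = atan2(6.9999,-5.0001) = 125.5390°; ψ = atan2(5.0000,7.0000) = 35.5378°
θ_1 = β − ψ = 90.0012°
θ_3 = φ − θ_1 − θ_2 = 44.9983° (wrapped to (-180°,180°])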